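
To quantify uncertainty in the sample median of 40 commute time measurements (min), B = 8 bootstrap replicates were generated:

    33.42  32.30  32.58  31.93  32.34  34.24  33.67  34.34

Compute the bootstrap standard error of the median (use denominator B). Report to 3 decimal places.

SE* = 0.875

Bootstrap SE is the standard deviation of the 8 replicate medians.
Mean of replicates: (33.42 + 32.30 + 32.58 + 31.93 + 32.34 + 34.24 + 33.67 + 34.34) / 8 = 264.8200 / 8 = 33.1025
Sum of squared deviations: (+0.3175)² + (−0.8025)² + (−0.5225)² + (−1.1725)² + (−0.7625)² + (+1.1375)² + (+0.5675)² + (+1.2375)² = 6.1214
Variance = 6.1214 / 8 = 0.7652
SE* = √0.7652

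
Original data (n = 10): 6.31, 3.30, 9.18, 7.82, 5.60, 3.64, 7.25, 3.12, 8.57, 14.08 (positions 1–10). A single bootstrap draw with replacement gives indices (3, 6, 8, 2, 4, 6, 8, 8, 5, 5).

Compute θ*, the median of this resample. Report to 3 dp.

θ* = 3.640

Resample values: 9.18, 3.64, 3.12, 3.30, 7.82, 3.64, 3.12, 3.12, 5.60, 5.60.
Sorted: 3.12, 3.12, 3.12, 3.30, 3.64, 3.64, 5.60, 5.60, 7.82, 9.18
Median = average of the two middle values = 3.640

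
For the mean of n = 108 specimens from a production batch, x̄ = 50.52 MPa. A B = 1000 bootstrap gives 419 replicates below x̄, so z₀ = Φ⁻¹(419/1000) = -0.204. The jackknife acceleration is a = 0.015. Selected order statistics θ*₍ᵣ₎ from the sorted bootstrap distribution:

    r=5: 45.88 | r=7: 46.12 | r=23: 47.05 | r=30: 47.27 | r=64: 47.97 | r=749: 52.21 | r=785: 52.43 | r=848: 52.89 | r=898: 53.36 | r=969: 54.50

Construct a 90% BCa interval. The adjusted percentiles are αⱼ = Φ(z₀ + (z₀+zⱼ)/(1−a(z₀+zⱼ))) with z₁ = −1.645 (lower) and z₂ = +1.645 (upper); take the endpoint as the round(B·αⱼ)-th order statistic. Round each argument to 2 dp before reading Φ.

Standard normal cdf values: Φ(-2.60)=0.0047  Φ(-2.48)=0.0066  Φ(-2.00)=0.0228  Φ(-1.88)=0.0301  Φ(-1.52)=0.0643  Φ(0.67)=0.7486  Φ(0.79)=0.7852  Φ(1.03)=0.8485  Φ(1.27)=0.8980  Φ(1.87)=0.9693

(47.05, 53.36)

Lower: z₀ + z₁ = -0.204 + (-1.645) = -1.849; 1 − a(z₀+z₁) = 1 − (0.015)(-1.849) = 1.0277; argument = -0.204 + (-1.849)/1.0277 = -2.0031 → -2.00.
α₁ = Φ(-2.00) = 0.0228; rank = round(1000 × 0.0228) = 23; θ*₍23₎ = 47.05.
Upper: z₀ + z₂ = 1.441; 1 − a(z₀+z₂) = 0.9784; argument = 1.2688 → 1.27; α₂ = 0.8980; rank = 898; θ*₍898₎ = 53.36.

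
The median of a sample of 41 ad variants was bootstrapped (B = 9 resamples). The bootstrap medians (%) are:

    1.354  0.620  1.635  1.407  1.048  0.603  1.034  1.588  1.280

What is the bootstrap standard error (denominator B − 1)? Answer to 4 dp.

SE* = 0.3792

Bootstrap SE is the standard deviation of the 9 replicate medians.
Mean of replicates: (1.354 + 0.620 + 1.635 + 1.407 + 1.048 + 0.603 + 1.034 + 1.588 + 1.280) / 9 = 10.56900 / 9 = 1.17433
Sum of squared deviations: (+0.17967)² + (−0.55433)² + (+0.46067)² + (+0.23267)² + (−0.12633)² + (−0.57133)² + (−0.14033)² + (+0.41367)² + (+0.10567)² = 1.15027
Variance = 1.15027 / 8 = 0.14378
SE* = √0.14378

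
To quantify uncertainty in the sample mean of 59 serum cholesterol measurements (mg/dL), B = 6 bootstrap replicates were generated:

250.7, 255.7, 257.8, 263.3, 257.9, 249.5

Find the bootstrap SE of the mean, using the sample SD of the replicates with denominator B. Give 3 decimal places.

Bootstrap SE is the standard deviation of the 6 replicate means.
Mean of replicates: (250.7 + 255.7 + 257.8 + 263.3 + 257.9 + 249.5) / 6 = 1534.9000 / 6 = 255.8167
Sum of squared deviations: (−5.1167)² + (−0.1167)² + (+1.9833)² + (+7.4833)² + (+2.0833)² + (−6.3167)² = 130.3683
Variance = 130.3683 / 6 = 21.7281
SE* = √21.7281

SE* = 4.661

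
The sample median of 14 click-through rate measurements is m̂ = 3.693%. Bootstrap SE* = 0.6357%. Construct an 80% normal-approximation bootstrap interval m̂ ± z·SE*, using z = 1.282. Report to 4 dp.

Margin = 1.282 × 0.6357 = 0.81497
Interval: 3.693 ± 0.81497

(2.8780, 4.5080)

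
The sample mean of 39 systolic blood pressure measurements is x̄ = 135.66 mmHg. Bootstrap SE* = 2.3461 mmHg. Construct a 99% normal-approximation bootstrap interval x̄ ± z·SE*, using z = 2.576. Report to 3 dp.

Margin = 2.576 × 2.3461 = 6.0436
Interval: 135.66 ± 6.0436

(129.616, 141.704)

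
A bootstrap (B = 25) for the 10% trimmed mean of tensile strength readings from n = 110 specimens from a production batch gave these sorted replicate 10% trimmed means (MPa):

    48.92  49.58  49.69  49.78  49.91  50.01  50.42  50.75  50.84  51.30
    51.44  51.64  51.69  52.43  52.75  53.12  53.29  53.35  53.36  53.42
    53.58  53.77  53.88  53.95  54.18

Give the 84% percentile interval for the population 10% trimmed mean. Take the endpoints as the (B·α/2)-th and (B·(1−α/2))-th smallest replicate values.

(49.58, 53.88)

α = 0.16; lower rank = 25 × 0.080 = 2; upper rank = 25 × 0.920 = 23.
The 2nd smallest replicate is 49.58; the 23rd is 53.88.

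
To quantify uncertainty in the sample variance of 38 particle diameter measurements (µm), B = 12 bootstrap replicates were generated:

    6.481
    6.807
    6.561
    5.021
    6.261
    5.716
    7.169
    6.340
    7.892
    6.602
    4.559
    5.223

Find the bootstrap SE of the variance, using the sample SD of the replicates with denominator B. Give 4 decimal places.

SE* = 0.9052

Bootstrap SE is the standard deviation of the 12 replicate variances.
Mean of replicates: (6.481 + 6.807 + 6.561 + 5.021 + 6.261 + 5.716 + 7.169 + 6.340 + 7.892 + 6.602 + 4.559 + 5.223) / 12 = 74.63200 / 12 = 6.21933
Sum of squared deviations: (+0.26167)² + (+0.58767)² + (+0.34167)² + (−1.19833)² + (+0.04167)² + (−0.50333)² + (+0.94967)² + (+0.12067)² + (+1.67267)² + (+0.38267)² + (−1.66033)² + (−0.99633)² = 9.83170
Variance = 9.83170 / 12 = 0.81931
SE* = √0.81931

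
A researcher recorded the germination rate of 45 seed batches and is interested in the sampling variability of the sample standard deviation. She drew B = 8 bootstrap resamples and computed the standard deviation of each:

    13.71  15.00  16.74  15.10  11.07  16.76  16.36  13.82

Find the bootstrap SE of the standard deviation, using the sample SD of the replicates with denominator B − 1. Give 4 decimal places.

SE* = 1.9356

Bootstrap SE is the standard deviation of the 8 replicate standard deviations.
Mean of replicates: (13.71 + 15.00 + 16.74 + 15.10 + 11.07 + 16.76 + 16.36 + 13.82) / 8 = 118.56000 / 8 = 14.82000
Sum of squared deviations: (−1.11000)² + (+0.18000)² + (+1.92000)² + (+0.28000)² + (−3.75000)² + (+1.94000)² + (+1.54000)² + (−1.00000)² = 26.22700
Variance = 26.22700 / 7 = 3.74671
SE* = √3.74671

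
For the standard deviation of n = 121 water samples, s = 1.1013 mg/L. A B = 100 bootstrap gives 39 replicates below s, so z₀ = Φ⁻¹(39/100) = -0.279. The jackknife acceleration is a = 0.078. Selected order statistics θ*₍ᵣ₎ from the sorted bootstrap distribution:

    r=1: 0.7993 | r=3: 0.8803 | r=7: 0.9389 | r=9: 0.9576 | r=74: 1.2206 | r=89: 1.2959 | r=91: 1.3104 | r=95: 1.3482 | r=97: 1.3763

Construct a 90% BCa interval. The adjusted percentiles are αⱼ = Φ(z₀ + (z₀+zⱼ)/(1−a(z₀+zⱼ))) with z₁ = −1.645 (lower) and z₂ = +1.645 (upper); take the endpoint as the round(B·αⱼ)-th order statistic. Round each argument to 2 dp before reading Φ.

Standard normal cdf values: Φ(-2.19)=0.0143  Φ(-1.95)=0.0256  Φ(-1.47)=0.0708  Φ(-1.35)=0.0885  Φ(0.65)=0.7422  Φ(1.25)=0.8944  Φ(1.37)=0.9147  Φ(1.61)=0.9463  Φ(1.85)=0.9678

(0.8803, 1.2959)

Lower: z₀ + z₁ = -0.279 + (-1.645) = -1.924; 1 − a(z₀+z₁) = 1 − (0.078)(-1.924) = 1.1501; argument = -0.279 + (-1.924)/1.1501 = -1.9519 → -1.95.
α₁ = Φ(-1.95) = 0.0256; rank = round(100 × 0.0256) = 3; θ*₍3₎ = 0.8803.
Upper: z₀ + z₂ = 1.366; 1 − a(z₀+z₂) = 0.8935; argument = 1.2499 → 1.25; α₂ = 0.8944; rank = 89; θ*₍89₎ = 1.2959.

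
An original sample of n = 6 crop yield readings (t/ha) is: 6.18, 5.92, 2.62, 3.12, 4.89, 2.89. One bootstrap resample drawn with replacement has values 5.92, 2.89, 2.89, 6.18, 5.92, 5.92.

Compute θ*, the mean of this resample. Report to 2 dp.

Mean = (5.92 + 2.89 + 2.89 + 6.18 + 5.92 + 5.92) / 6 = 29.720 / 6 = 4.95

θ* = 4.95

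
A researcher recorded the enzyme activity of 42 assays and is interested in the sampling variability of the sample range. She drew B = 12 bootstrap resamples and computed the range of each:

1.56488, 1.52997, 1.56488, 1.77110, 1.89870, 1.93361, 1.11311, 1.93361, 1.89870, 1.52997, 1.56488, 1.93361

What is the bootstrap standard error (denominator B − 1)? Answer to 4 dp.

Bootstrap SE is the standard deviation of the 12 replicate ranges.
Mean of replicates: (1.56488 + 1.52997 + 1.56488 + 1.77110 + 1.89870 + 1.93361 + 1.11311 + 1.93361 + 1.89870 + 1.52997 + 1.56488 + 1.93361) / 12 = 20.237020 / 12 = 1.686418
Sum of squared deviations: (−0.121538)² + (−0.156448)² + (−0.121538)² + (+0.084682)² + (+0.212282)² + (+0.247192)² + (−0.573308)² + (+0.247192)² + (+0.212282)² + (−0.156448)² + (−0.121538)² + (+0.247192)² = 0.702558
Variance = 0.702558 / 11 = 0.063869
SE* = √0.063869

SE* = 0.2527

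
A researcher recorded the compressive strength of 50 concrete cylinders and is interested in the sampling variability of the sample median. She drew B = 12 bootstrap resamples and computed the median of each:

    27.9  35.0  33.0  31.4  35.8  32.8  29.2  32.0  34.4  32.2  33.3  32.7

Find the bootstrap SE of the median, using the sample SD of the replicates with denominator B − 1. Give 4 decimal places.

SE* = 2.2434

Bootstrap SE is the standard deviation of the 12 replicate medians.
Mean of replicates: (27.9 + 35.0 + 33.0 + 31.4 + 35.8 + 32.8 + 29.2 + 32.0 + 34.4 + 32.2 + 33.3 + 32.7) / 12 = 389.70000 / 12 = 32.47500
Sum of squared deviations: (−4.57500)² + (+2.52500)² + (+0.52500)² + (−1.07500)² + (+3.32500)² + (+0.32500)² + (−3.27500)² + (−0.47500)² + (+1.92500)² + (−0.27500)² + (+0.82500)² + (+0.22500)² = 55.36250
Variance = 55.36250 / 11 = 5.03295
SE* = √5.03295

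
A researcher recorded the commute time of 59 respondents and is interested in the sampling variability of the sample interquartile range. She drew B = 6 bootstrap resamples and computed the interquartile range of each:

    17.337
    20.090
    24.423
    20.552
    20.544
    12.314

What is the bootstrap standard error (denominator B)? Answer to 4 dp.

Bootstrap SE is the standard deviation of the 6 replicate interquartile ranges.
Mean of replicates: (17.337 + 20.090 + 24.423 + 20.552 + 20.544 + 12.314) / 6 = 115.26000 / 6 = 19.21000
Sum of squared deviations: (−1.87300)² + (+0.88000)² + (+5.21300)² + (+1.34200)² + (+1.33400)² + (−6.89600)² = 82.59323
Variance = 82.59323 / 6 = 13.76554
SE* = √13.76554

SE* = 3.7102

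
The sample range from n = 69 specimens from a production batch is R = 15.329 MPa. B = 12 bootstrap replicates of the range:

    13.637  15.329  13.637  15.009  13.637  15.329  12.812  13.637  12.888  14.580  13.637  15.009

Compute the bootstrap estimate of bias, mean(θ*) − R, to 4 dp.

bias = −1.2339

mean(θ*) = (13.637 + 15.329 + 13.637 + 15.009 + 13.637 + 15.329 + 12.812 + 13.637 + 12.888 + 14.580 + 13.637 + 15.009) / 12 = 14.09508
bias = 14.09508 − 15.329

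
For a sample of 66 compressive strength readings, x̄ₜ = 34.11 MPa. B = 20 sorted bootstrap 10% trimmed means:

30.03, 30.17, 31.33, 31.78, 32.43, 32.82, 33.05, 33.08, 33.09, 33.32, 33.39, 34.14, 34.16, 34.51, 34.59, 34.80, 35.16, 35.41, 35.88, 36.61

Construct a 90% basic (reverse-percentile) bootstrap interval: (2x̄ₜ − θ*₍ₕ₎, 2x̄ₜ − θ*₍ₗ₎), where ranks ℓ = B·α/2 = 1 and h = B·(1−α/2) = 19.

Percentile endpoints at ranks 1 and 19: θ*₍1₎ = 30.03, θ*₍19₎ = 35.88.
Basic interval reflects these around x̄ₜ:
  lower = 2 × 34.11 − 35.88 = 32.34
  upper = 2 × 34.11 − 30.03 = 38.19

(32.34, 38.19)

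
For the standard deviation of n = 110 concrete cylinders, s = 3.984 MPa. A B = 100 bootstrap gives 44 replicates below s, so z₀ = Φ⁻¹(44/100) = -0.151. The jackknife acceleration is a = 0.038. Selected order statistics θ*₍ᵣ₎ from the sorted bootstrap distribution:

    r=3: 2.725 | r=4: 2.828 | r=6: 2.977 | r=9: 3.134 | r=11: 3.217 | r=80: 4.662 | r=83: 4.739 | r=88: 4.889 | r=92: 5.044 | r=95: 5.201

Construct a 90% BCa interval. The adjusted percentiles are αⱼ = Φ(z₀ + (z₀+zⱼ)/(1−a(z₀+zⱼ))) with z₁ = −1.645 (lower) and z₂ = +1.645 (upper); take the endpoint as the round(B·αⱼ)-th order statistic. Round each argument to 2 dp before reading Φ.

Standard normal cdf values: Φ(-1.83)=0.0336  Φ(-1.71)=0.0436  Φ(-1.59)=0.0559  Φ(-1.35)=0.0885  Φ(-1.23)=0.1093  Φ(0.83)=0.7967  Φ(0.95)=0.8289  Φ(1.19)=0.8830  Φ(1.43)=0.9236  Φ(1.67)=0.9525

(2.725, 5.044)

Lower: z₀ + z₁ = -0.151 + (-1.645) = -1.796; 1 − a(z₀+z₁) = 1 − (0.038)(-1.796) = 1.0682; argument = -0.151 + (-1.796)/1.0682 = -1.8323 → -1.83.
α₁ = Φ(-1.83) = 0.0336; rank = round(100 × 0.0336) = 3; θ*₍3₎ = 2.725.
Upper: z₀ + z₂ = 1.494; 1 − a(z₀+z₂) = 0.9432; argument = 1.4329 → 1.43; α₂ = 0.9236; rank = 92; θ*₍92₎ = 5.044.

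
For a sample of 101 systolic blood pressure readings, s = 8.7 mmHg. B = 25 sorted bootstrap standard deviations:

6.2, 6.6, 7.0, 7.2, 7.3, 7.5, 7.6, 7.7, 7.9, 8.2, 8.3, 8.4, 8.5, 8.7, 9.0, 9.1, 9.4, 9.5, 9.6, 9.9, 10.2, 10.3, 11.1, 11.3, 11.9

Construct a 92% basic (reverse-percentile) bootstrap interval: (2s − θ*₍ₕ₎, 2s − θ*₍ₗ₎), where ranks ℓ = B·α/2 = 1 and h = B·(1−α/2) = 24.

(6.1, 11.2)

Percentile endpoints at ranks 1 and 24: θ*₍1₎ = 6.2, θ*₍24₎ = 11.3.
Basic interval reflects these around s:
  lower = 2 × 8.7 − 11.3 = 6.1
  upper = 2 × 8.7 − 6.2 = 11.2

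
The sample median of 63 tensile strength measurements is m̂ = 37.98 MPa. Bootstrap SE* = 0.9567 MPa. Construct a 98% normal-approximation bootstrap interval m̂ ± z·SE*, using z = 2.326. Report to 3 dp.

(35.755, 40.205)

Margin = 2.326 × 0.9567 = 2.2253
Interval: 37.98 ± 2.2253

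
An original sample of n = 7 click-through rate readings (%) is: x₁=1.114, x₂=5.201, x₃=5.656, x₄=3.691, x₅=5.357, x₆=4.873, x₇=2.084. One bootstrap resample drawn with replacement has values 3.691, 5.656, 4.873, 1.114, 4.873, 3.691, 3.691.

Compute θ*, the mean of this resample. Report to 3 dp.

Mean = (3.691 + 5.656 + 4.873 + 1.114 + 4.873 + 3.691 + 3.691) / 7 = 27.5890 / 7 = 3.941

θ* = 3.941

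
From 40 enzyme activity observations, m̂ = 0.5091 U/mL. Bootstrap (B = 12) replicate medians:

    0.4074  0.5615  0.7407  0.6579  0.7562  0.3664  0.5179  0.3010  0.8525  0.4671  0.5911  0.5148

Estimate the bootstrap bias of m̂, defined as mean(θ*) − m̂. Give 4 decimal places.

bias = +0.0521

mean(θ*) = (0.4074 + 0.5615 + 0.7407 + 0.6579 + 0.7562 + 0.3664 + 0.5179 + 0.3010 + 0.8525 + 0.4671 + 0.5911 + 0.5148) / 12 = 0.56121
bias = 0.56121 − 0.5091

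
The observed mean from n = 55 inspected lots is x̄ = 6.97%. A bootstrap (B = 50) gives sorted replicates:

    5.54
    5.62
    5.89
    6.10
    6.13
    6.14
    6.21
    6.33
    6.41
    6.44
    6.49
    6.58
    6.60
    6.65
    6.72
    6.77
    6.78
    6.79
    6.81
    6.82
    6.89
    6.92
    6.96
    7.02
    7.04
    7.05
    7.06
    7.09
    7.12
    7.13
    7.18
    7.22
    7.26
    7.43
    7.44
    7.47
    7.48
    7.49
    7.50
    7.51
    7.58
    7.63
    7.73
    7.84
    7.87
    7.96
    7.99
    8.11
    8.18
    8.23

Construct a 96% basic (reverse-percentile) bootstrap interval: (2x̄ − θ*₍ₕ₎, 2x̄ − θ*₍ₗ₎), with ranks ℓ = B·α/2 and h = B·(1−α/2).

Percentile endpoints at ranks 1 and 49: θ*₍1₎ = 5.54, θ*₍49₎ = 8.18.
Basic interval reflects these around x̄:
  lower = 2 × 6.97 − 8.18 = 5.76
  upper = 2 × 6.97 − 5.54 = 8.40

(5.76, 8.40)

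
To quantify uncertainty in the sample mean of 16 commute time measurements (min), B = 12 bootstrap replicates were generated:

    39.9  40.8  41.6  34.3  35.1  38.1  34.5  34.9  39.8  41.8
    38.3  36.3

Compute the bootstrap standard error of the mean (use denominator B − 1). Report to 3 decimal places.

SE* = 2.845

Bootstrap SE is the standard deviation of the 12 replicate means.
Mean of replicates: (39.9 + 40.8 + 41.6 + 34.3 + 35.1 + 38.1 + 34.5 + 34.9 + 39.8 + 41.8 + 38.3 + 36.3) / 12 = 455.4000 / 12 = 37.9500
Sum of squared deviations: (+1.9500)² + (+2.8500)² + (+3.6500)² + (−3.6500)² + (−2.8500)² + (+0.1500)² + (−3.4500)² + (−3.0500)² + (+1.8500)² + (+3.8500)² + (+0.3500)² + (−1.6500)² = 89.0100
Variance = 89.0100 / 11 = 8.0918
SE* = √8.0918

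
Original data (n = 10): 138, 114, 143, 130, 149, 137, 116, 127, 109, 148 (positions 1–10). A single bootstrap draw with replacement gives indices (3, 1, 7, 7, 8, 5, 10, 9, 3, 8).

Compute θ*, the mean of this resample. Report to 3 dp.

θ* = 131.600

Resample values: 143, 138, 116, 116, 127, 149, 148, 109, 143, 127.
Mean = (143 + 138 + 116 + 116 + 127 + 149 + 148 + 109 + 143 + 127) / 10 = 1316.0 / 10 = 131.600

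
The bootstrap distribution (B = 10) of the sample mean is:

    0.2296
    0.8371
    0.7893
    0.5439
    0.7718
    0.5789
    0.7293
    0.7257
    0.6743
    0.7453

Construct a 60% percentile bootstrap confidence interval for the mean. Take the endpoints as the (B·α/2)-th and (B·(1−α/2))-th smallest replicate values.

(0.5439, 0.7718)

Sorted replicates: 0.2296, 0.5439, 0.5789, 0.6743, 0.7257, 0.7293, 0.7453, 0.7718, 0.7893, 0.8371
α = 0.40; lower rank = 10 × 0.200 = 2; upper rank = 10 × 0.800 = 8.
The 2nd smallest replicate is 0.5439; the 8th is 0.7718.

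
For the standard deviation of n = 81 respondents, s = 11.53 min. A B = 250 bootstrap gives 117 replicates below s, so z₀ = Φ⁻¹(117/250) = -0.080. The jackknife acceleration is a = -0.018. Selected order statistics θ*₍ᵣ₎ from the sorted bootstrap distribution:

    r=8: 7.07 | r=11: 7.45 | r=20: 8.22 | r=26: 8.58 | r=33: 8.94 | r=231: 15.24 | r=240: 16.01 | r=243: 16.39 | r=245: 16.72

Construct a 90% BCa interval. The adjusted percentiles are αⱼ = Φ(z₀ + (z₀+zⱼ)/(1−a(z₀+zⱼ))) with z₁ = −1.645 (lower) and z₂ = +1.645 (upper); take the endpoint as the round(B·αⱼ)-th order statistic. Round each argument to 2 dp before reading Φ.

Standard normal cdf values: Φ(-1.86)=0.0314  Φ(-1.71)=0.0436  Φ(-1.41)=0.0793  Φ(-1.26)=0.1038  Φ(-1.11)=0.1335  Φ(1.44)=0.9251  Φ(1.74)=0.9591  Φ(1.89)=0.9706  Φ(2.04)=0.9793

(7.07, 15.24)

Lower: z₀ + z₁ = -0.080 + (-1.645) = -1.725; 1 − a(z₀+z₁) = 1 − (-0.018)(-1.725) = 0.9689; argument = -0.080 + (-1.725)/0.9689 = -1.8603 → -1.86.
α₁ = Φ(-1.86) = 0.0314; rank = round(250 × 0.0314) = 8; θ*₍8₎ = 7.07.
Upper: z₀ + z₂ = 1.565; 1 − a(z₀+z₂) = 1.0282; argument = 1.4421 → 1.44; α₂ = 0.9251; rank = 231; θ*₍231₎ = 15.24.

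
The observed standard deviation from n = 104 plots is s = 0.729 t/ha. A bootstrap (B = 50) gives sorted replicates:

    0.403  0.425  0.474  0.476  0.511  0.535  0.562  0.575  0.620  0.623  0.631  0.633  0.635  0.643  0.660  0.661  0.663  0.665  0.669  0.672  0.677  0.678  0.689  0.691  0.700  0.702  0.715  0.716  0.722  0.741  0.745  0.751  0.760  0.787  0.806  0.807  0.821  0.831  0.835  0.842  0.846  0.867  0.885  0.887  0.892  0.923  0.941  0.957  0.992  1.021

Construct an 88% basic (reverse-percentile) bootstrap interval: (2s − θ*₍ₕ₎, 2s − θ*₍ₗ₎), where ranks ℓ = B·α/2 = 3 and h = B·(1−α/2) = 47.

(0.517, 0.984)

Percentile endpoints at ranks 3 and 47: θ*₍3₎ = 0.474, θ*₍47₎ = 0.941.
Basic interval reflects these around s:
  lower = 2 × 0.729 − 0.941 = 0.517
  upper = 2 × 0.729 − 0.474 = 0.984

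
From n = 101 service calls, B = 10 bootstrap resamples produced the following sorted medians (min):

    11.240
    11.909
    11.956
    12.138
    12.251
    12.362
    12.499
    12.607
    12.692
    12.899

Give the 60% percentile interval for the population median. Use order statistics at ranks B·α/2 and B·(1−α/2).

α = 0.40; lower rank = 10 × 0.200 = 2; upper rank = 10 × 0.800 = 8.
The 2nd smallest replicate is 11.909; the 8th is 12.607.

(11.909, 12.607)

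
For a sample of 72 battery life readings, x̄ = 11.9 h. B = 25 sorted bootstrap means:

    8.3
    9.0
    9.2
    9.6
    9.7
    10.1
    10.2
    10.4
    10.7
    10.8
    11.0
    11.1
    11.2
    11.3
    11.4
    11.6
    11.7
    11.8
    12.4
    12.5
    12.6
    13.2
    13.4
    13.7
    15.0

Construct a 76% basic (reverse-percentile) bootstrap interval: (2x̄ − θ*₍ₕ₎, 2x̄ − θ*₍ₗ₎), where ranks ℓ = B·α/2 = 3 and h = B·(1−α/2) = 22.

Percentile endpoints at ranks 3 and 22: θ*₍3₎ = 9.2, θ*₍22₎ = 13.2.
Basic interval reflects these around x̄:
  lower = 2 × 11.9 − 13.2 = 10.6
  upper = 2 × 11.9 − 9.2 = 14.6

(10.6, 14.6)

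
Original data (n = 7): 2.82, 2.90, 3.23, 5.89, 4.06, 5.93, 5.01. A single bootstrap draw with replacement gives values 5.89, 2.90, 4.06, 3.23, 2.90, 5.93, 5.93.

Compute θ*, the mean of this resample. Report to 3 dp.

θ* = 4.406

Mean = (5.89 + 2.90 + 4.06 + 3.23 + 2.90 + 5.93 + 5.93) / 7 = 30.840 / 7 = 4.406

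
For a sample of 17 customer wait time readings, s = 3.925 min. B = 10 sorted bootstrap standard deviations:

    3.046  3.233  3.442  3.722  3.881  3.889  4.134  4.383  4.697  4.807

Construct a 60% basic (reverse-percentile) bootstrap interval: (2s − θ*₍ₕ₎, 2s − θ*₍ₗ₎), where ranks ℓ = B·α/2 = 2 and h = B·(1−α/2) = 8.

Percentile endpoints at ranks 2 and 8: θ*₍2₎ = 3.233, θ*₍8₎ = 4.383.
Basic interval reflects these around s:
  lower = 2 × 3.925 − 4.383 = 3.467
  upper = 2 × 3.925 − 3.233 = 4.617

(3.467, 4.617)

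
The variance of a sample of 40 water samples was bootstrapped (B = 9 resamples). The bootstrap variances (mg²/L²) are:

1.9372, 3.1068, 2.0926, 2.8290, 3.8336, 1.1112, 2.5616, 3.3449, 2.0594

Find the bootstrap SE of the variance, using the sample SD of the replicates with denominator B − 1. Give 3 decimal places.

SE* = 0.834

Bootstrap SE is the standard deviation of the 9 replicate variances.
Mean of replicates: (1.9372 + 3.1068 + 2.0926 + 2.8290 + 3.8336 + 1.1112 + 2.5616 + 3.3449 + 2.0594) / 9 = 22.87630 / 9 = 2.54181
Sum of squared deviations: (−0.60461)² + (+0.56499)² + (−0.44921)² + (+0.28719)² + (+1.29179)² + (−1.43061)² + (+0.01979)² + (+0.80309)² + (−0.48241)² = 5.56247
Variance = 5.56247 / 8 = 0.69531
SE* = √0.69531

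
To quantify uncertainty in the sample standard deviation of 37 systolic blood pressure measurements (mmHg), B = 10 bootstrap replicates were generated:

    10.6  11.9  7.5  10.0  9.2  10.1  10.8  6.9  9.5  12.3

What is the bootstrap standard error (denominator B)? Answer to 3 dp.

SE* = 1.628

Bootstrap SE is the standard deviation of the 10 replicate standard deviations.
Mean of replicates: (10.6 + 11.9 + 7.5 + 10.0 + 9.2 + 10.1 + 10.8 + 6.9 + 9.5 + 12.3) / 10 = 98.8000 / 10 = 9.8800
Sum of squared deviations: (+0.7200)² + (+2.0200)² + (−2.3800)² + (+0.1200)² + (−0.6800)² + (+0.2200)² + (+0.9200)² + (−2.9800)² + (−0.3800)² + (+2.4200)² = 26.5160
Variance = 26.5160 / 10 = 2.6516
SE* = √2.6516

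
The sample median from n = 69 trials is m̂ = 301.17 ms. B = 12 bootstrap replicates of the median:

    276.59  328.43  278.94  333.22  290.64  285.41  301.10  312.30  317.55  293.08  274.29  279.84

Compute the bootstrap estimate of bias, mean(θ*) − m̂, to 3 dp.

mean(θ*) = (276.59 + 328.43 + 278.94 + 333.22 + 290.64 + 285.41 + 301.10 + 312.30 + 317.55 + 293.08 + 274.29 + 279.84) / 12 = 297.6158
bias = 297.6158 − 301.17

bias = −3.554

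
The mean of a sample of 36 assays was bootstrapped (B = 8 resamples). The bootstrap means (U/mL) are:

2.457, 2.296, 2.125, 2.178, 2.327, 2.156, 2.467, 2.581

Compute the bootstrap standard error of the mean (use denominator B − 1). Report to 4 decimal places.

Bootstrap SE is the standard deviation of the 8 replicate means.
Mean of replicates: (2.457 + 2.296 + 2.125 + 2.178 + 2.327 + 2.156 + 2.467 + 2.581) / 8 = 18.58700 / 8 = 2.32337
Sum of squared deviations: (+0.13362)² + (−0.02738)² + (−0.19837)² + (−0.14538)² + (+0.00362)² + (−0.16737)² + (+0.14363)² + (+0.25762)² = 0.19412
Variance = 0.19412 / 7 = 0.02773
SE* = √0.02773

SE* = 0.1665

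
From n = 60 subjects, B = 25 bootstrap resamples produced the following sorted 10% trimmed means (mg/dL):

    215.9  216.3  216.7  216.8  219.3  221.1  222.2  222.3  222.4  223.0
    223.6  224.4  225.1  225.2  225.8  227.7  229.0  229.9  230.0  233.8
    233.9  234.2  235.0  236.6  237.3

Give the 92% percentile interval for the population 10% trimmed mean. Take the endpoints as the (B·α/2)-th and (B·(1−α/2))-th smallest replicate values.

α = 0.08; lower rank = 25 × 0.040 = 1; upper rank = 25 × 0.960 = 24.
The 1st smallest replicate is 215.9; the 24th is 236.6.

(215.9, 236.6)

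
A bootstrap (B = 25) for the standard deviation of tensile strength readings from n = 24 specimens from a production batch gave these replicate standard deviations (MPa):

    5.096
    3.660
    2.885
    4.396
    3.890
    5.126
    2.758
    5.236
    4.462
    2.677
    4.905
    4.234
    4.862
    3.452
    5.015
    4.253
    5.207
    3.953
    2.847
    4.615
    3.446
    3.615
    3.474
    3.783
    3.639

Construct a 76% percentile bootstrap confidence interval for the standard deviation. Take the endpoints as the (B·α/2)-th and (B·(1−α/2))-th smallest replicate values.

Sorted replicates: 2.677, 2.758, 2.847, 2.885, 3.446, 3.452, 3.474, 3.615, 3.639, 3.660, 3.783, 3.890, 3.953, 4.234, 4.253, 4.396, 4.462, 4.615, 4.862, 4.905, 5.015, 5.096, 5.126, 5.207, 5.236
α = 0.24; lower rank = 25 × 0.120 = 3; upper rank = 25 × 0.880 = 22.
The 3rd smallest replicate is 2.847; the 22nd is 5.096.

(2.847, 5.096)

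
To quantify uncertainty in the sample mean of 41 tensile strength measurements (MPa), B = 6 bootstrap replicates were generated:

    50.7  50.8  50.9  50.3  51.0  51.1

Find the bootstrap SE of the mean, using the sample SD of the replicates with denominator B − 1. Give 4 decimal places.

SE* = 0.2828

Bootstrap SE is the standard deviation of the 6 replicate means.
Mean of replicates: (50.7 + 50.8 + 50.9 + 50.3 + 51.0 + 51.1) / 6 = 304.80000 / 6 = 50.80000
Sum of squared deviations: (−0.10000)² + (−0.00000)² + (+0.10000)² + (−0.50000)² + (+0.20000)² + (+0.30000)² = 0.40000
Variance = 0.40000 / 5 = 0.08000
SE* = √0.08000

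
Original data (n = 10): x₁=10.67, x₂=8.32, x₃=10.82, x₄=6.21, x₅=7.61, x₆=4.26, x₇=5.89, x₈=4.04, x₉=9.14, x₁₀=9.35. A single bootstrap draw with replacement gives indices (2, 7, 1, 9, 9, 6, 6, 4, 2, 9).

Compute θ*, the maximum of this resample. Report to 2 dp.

θ* = 10.67

Resample values: 8.32, 5.89, 10.67, 9.14, 9.14, 4.26, 4.26, 6.21, 8.32, 9.14.
Maximum = 10.67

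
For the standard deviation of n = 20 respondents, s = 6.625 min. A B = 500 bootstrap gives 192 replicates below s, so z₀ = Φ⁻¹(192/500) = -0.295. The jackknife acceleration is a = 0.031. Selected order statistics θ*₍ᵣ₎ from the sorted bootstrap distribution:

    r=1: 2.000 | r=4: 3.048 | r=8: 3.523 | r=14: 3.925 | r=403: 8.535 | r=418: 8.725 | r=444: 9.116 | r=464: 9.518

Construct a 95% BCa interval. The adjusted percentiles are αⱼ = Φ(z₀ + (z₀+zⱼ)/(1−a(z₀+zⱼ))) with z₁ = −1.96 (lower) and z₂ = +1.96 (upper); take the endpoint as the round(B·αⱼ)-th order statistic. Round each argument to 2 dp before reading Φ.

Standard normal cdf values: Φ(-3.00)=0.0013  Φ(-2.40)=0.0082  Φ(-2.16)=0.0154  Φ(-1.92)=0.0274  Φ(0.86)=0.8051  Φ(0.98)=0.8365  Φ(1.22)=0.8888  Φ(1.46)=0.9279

Lower: z₀ + z₁ = -0.295 + (-1.960) = -2.255; 1 − a(z₀+z₁) = 1 − (0.031)(-2.255) = 1.0699; argument = -0.295 + (-2.255)/1.0699 = -2.4027 → -2.40.
α₁ = Φ(-2.40) = 0.0082; rank = round(500 × 0.0082) = 4; θ*₍4₎ = 3.048.
Upper: z₀ + z₂ = 1.665; 1 − a(z₀+z₂) = 0.9484; argument = 1.4606 → 1.46; α₂ = 0.9279; rank = 464; θ*₍464₎ = 9.518.

(3.048, 9.518)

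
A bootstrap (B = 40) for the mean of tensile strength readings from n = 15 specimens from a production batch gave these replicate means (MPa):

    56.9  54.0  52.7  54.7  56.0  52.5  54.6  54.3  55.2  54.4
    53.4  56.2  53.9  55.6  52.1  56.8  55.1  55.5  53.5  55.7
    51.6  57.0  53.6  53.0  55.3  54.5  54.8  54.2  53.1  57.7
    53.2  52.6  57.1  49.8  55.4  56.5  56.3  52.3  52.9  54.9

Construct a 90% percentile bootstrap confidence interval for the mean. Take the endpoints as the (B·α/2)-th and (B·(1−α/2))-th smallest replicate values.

Sorted replicates: 49.8, 51.6, 52.1, 52.3, 52.5, 52.6, 52.7, 52.9, 53.0, 53.1, 53.2, 53.4, 53.5, 53.6, 53.9, 54.0, 54.2, 54.3, 54.4, 54.5, 54.6, 54.7, 54.8, 54.9, 55.1, 55.2, 55.3, 55.4, 55.5, 55.6, 55.7, 56.0, 56.2, 56.3, 56.5, 56.8, 56.9, 57.0, 57.1, 57.7
α = 0.10; lower rank = 40 × 0.050 = 2; upper rank = 40 × 0.950 = 38.
The 2nd smallest replicate is 51.6; the 38th is 57.0.

(51.6, 57.0)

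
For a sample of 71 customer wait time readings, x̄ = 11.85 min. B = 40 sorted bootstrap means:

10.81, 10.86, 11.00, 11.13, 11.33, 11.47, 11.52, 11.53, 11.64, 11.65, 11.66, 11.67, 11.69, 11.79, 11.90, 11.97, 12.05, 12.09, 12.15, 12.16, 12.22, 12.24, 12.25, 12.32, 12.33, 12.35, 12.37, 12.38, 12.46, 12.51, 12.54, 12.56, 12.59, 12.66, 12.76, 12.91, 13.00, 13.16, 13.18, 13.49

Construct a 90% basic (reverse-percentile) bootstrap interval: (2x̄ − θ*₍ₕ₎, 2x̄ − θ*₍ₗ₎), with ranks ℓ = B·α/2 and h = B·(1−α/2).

(10.54, 12.84)

Percentile endpoints at ranks 2 and 38: θ*₍2₎ = 10.86, θ*₍38₎ = 13.16.
Basic interval reflects these around x̄:
  lower = 2 × 11.85 − 13.16 = 10.54
  upper = 2 × 11.85 − 10.86 = 12.84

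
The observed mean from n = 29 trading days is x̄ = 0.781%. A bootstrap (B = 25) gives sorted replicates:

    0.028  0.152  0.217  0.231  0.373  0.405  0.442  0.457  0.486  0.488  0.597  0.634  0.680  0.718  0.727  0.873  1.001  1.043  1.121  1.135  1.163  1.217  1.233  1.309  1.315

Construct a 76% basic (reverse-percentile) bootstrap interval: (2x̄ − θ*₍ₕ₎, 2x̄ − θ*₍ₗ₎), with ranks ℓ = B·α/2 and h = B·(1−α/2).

(0.345, 1.345)

Percentile endpoints at ranks 3 and 22: θ*₍3₎ = 0.217, θ*₍22₎ = 1.217.
Basic interval reflects these around x̄:
  lower = 2 × 0.781 − 1.217 = 0.345
  upper = 2 × 0.781 − 0.217 = 1.345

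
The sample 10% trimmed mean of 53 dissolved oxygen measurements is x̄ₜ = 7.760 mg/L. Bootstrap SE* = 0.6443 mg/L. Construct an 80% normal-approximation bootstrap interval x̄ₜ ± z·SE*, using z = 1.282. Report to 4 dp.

Margin = 1.282 × 0.6443 = 0.82599
Interval: 7.760 ± 0.82599

(6.9340, 8.5860)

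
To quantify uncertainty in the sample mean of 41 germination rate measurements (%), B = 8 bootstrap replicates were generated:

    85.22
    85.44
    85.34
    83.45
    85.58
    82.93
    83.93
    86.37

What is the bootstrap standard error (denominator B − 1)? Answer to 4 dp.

SE* = 1.1967

Bootstrap SE is the standard deviation of the 8 replicate means.
Mean of replicates: (85.22 + 85.44 + 85.34 + 83.45 + 85.58 + 82.93 + 83.93 + 86.37) / 8 = 678.26000 / 8 = 84.78250
Sum of squared deviations: (+0.43750)² + (+0.65750)² + (+0.55750)² + (−1.33250)² + (+0.79750)² + (−1.85250)² + (−0.85250)² + (+1.58750)² = 10.02475
Variance = 10.02475 / 7 = 1.43211
SE* = √1.43211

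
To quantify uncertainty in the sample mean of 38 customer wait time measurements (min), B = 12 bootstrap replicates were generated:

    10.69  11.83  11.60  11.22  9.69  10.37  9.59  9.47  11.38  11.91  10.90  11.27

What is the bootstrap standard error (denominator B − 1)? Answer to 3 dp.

SE* = 0.870

Bootstrap SE is the standard deviation of the 12 replicate means.
Mean of replicates: (10.69 + 11.83 + 11.60 + 11.22 + 9.69 + 10.37 + 9.59 + 9.47 + 11.38 + 11.91 + 10.90 + 11.27) / 12 = 129.9200 / 12 = 10.8267
Sum of squared deviations: (−0.1367)² + (+1.0033)² + (+0.7733)² + (+0.3933)² + (−1.1367)² + (−0.4567)² + (−1.2367)² + (−1.3567)² + (+0.5533)² + (+1.0833)² + (+0.0733)² + (+0.4433)² = 8.3303
Variance = 8.3303 / 11 = 0.7573
SE* = √0.7573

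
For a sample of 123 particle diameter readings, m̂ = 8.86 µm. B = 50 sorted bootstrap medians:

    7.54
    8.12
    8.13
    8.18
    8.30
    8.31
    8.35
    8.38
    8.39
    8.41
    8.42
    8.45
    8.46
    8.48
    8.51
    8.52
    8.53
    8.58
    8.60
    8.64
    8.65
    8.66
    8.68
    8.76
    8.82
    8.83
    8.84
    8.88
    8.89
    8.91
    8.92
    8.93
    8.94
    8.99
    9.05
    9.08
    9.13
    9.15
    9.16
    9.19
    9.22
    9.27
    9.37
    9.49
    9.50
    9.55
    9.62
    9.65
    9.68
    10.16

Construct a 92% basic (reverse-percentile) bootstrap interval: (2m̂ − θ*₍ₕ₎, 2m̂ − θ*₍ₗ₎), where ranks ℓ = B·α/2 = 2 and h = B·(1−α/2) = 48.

Percentile endpoints at ranks 2 and 48: θ*₍2₎ = 8.12, θ*₍48₎ = 9.65.
Basic interval reflects these around m̂:
  lower = 2 × 8.86 − 9.65 = 8.07
  upper = 2 × 8.86 − 8.12 = 9.60

(8.07, 9.60)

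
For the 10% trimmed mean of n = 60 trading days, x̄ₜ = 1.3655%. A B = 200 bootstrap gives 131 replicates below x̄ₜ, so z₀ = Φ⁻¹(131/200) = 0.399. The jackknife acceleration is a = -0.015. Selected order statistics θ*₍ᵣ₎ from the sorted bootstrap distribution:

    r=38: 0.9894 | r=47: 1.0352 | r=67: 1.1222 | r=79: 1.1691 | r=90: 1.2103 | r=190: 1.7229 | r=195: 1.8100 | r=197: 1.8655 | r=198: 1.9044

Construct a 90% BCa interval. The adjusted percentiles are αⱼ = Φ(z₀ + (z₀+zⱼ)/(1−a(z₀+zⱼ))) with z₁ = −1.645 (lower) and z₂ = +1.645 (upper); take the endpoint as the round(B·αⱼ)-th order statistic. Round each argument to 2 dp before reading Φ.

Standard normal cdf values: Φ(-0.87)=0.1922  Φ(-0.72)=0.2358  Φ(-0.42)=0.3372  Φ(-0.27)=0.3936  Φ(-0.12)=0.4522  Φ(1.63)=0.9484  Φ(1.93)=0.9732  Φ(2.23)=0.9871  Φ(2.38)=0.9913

Lower: z₀ + z₁ = 0.399 + (-1.645) = -1.246; 1 − a(z₀+z₁) = 1 − (-0.015)(-1.246) = 0.9813; argument = 0.399 + (-1.246)/0.9813 = -0.8707 → -0.87.
α₁ = Φ(-0.87) = 0.1922; rank = round(200 × 0.1922) = 38; θ*₍38₎ = 0.9894.
Upper: z₀ + z₂ = 2.044; 1 − a(z₀+z₂) = 1.0307; argument = 2.3822 → 2.38; α₂ = 0.9913; rank = 198; θ*₍198₎ = 1.9044.

(0.9894, 1.9044)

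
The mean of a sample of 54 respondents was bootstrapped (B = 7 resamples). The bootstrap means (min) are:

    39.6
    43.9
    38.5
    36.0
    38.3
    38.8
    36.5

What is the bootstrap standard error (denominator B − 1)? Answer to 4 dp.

SE* = 2.5859

Bootstrap SE is the standard deviation of the 7 replicate means.
Mean of replicates: (39.6 + 43.9 + 38.5 + 36.0 + 38.3 + 38.8 + 36.5) / 7 = 271.60000 / 7 = 38.80000
Sum of squared deviations: (+0.80000)² + (+5.10000)² + (−0.30000)² + (−2.80000)² + (−0.50000)² + (−0.00000)² + (−2.30000)² = 40.12000
Variance = 40.12000 / 6 = 6.68667
SE* = √6.68667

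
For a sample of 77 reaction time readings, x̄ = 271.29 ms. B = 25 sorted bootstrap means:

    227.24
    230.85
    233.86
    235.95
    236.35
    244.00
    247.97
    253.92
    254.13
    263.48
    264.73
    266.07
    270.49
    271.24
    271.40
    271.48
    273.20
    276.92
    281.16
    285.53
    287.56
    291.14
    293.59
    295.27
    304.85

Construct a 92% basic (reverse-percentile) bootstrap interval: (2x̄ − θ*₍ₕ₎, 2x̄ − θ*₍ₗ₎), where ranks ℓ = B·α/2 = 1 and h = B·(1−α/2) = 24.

Percentile endpoints at ranks 1 and 24: θ*₍1₎ = 227.24, θ*₍24₎ = 295.27.
Basic interval reflects these around x̄:
  lower = 2 × 271.29 − 295.27 = 247.31
  upper = 2 × 271.29 − 227.24 = 315.34

(247.31, 315.34)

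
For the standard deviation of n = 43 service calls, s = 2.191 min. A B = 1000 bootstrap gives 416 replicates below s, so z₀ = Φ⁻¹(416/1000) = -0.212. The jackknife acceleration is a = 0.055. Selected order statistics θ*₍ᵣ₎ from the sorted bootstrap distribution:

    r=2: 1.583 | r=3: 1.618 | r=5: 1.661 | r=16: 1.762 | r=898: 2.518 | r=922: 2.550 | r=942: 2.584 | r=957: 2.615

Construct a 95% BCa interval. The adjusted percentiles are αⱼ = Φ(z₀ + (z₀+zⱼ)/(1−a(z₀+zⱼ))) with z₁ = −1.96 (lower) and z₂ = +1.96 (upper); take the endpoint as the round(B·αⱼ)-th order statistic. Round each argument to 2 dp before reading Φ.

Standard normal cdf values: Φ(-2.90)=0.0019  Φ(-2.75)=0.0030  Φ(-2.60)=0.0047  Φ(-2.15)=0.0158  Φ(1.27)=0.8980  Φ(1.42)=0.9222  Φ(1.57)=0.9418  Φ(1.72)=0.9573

(1.762, 2.615)

Lower: z₀ + z₁ = -0.212 + (-1.960) = -2.172; 1 − a(z₀+z₁) = 1 − (0.055)(-2.172) = 1.1195; argument = -0.212 + (-2.172)/1.1195 = -2.1522 → -2.15.
α₁ = Φ(-2.15) = 0.0158; rank = round(1000 × 0.0158) = 16; θ*₍16₎ = 1.762.
Upper: z₀ + z₂ = 1.748; 1 − a(z₀+z₂) = 0.9039; argument = 1.7219 → 1.72; α₂ = 0.9573; rank = 957; θ*₍957₎ = 2.615.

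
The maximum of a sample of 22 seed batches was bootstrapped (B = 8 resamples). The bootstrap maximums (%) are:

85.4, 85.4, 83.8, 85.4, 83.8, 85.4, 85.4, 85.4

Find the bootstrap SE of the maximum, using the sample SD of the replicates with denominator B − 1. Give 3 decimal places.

SE* = 0.741

Bootstrap SE is the standard deviation of the 8 replicate maximums.
Mean of replicates: (85.4 + 85.4 + 83.8 + 85.4 + 83.8 + 85.4 + 85.4 + 85.4) / 8 = 680.0000 / 8 = 85.0000
Sum of squared deviations: (+0.4000)² + (+0.4000)² + (−1.2000)² + (+0.4000)² + (−1.2000)² + (+0.4000)² + (+0.4000)² + (+0.4000)² = 3.8400
Variance = 3.8400 / 7 = 0.5486
SE* = √0.5486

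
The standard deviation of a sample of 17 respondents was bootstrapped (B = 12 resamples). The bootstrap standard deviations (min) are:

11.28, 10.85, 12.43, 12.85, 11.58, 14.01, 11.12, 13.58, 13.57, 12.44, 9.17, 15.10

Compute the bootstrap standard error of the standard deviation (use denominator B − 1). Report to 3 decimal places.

SE* = 1.629

Bootstrap SE is the standard deviation of the 12 replicate standard deviations.
Mean of replicates: (11.28 + 10.85 + 12.43 + 12.85 + 11.58 + 14.01 + 11.12 + 13.58 + 13.57 + 12.44 + 9.17 + 15.10) / 12 = 147.9800 / 12 = 12.3317
Sum of squared deviations: (−1.0517)² + (−1.4817)² + (+0.0983)² + (+0.5183)² + (−0.7517)² + (+1.6783)² + (−1.2117)² + (+1.2483)² + (+1.2383)² + (+0.1083)² + (−3.1617)² + (+2.7683)² = 29.1930
Variance = 29.1930 / 11 = 2.6539
SE* = √2.6539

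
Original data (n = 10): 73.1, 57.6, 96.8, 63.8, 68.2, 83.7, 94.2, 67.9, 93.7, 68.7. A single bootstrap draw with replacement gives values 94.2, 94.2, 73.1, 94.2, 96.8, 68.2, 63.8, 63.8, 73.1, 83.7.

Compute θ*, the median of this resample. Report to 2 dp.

θ* = 78.40

Sorted: 63.8, 63.8, 68.2, 73.1, 73.1, 83.7, 94.2, 94.2, 94.2, 96.8
Median = average of the two middle values = 78.40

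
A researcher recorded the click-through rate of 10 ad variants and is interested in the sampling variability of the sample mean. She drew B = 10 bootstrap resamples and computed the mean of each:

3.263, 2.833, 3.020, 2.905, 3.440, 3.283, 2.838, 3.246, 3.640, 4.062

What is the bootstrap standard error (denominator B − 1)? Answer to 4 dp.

SE* = 0.3893

Bootstrap SE is the standard deviation of the 10 replicate means.
Mean of replicates: (3.263 + 2.833 + 3.020 + 2.905 + 3.440 + 3.283 + 2.838 + 3.246 + 3.640 + 4.062) / 10 = 32.53000 / 10 = 3.25300
Sum of squared deviations: (+0.01000)² + (−0.42000)² + (−0.23300)² + (−0.34800)² + (+0.18700)² + (+0.03000)² + (−0.41500)² + (−0.00700)² + (+0.38700)² + (+0.80900)² = 1.36429
Variance = 1.36429 / 9 = 0.15159
SE* = √0.15159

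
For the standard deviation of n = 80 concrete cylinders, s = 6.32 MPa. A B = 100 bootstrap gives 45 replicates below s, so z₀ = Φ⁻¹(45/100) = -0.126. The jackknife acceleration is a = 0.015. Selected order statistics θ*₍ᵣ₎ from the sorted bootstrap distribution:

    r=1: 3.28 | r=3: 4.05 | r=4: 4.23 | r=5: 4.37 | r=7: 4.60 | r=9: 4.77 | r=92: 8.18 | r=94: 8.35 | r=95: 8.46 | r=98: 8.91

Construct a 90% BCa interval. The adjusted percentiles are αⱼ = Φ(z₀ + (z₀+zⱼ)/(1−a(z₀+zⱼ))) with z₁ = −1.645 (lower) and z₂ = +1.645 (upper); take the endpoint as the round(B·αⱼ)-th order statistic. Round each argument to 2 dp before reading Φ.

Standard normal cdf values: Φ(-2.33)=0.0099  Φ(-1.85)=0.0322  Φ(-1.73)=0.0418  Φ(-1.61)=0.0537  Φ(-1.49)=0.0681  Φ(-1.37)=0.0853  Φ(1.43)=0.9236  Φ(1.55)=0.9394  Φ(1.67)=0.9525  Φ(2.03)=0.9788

(4.05, 8.18)

Lower: z₀ + z₁ = -0.126 + (-1.645) = -1.771; 1 − a(z₀+z₁) = 1 − (0.015)(-1.771) = 1.0266; argument = -0.126 + (-1.771)/1.0266 = -1.8512 → -1.85.
α₁ = Φ(-1.85) = 0.0322; rank = round(100 × 0.0322) = 3; θ*₍3₎ = 4.05.
Upper: z₀ + z₂ = 1.519; 1 − a(z₀+z₂) = 0.9772; argument = 1.4284 → 1.43; α₂ = 0.9236; rank = 92; θ*₍92₎ = 8.18.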